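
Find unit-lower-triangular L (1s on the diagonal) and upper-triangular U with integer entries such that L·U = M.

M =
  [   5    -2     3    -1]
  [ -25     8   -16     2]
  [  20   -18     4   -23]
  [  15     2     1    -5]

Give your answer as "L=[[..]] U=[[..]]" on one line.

  r1 -= -5·r0 → [0,-2,-1,-3]
  r2 -= 4·r0 → [0,-10,-8,-19]
  r3 -= 3·r0 → [0,8,-8,-2]
  r2 -= 5·r1 → [0,0,-3,-4]
  r3 -= -4·r1 → [0,0,-12,-14]
  r3 -= 4·r2 → [0,0,0,2]

L=[[1,0,0,0],[-5,1,0,0],[4,5,1,0],[3,-4,4,1]] U=[[5,-2,3,-1],[0,-2,-1,-3],[0,0,-3,-4],[0,0,0,2]]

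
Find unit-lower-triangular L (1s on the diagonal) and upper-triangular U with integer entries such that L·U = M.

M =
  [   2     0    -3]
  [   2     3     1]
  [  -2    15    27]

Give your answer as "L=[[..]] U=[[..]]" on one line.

L=[[1,0,0],[1,1,0],[-1,5,1]] U=[[2,0,-3],[0,3,4],[0,0,4]]

  R1 -= 1·R0 → [0,3,4]
  R2 -= -1·R0 → [0,15,24]
  R2 -= 5·R1 → [0,0,4]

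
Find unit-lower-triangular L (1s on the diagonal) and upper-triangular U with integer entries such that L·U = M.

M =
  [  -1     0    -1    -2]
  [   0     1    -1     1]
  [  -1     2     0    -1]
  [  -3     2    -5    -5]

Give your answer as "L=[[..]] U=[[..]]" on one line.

L=[[1,0,0,0],[0,1,0,0],[1,2,1,0],[3,2,0,1]] U=[[-1,0,-1,-2],[0,1,-1,1],[0,0,3,-1],[0,0,0,-1]]

  R1 -= 0·R0 → [0,1,-1,1]
  R2 -= 1·R0 → [0,2,1,1]
  R3 -= 3·R0 → [0,2,-2,1]
  R2 -= 2·R1 → [0,0,3,-1]
  R3 -= 2·R1 → [0,0,0,-1]
  R3 -= 0·R2 → [0,0,0,-1]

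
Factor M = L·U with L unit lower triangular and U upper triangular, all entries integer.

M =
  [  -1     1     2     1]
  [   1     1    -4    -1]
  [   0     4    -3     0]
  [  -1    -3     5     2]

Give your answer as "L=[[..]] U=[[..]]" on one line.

  r1 -= -1·r0 → [0,2,-2,0]
  r2 -= 0·r0 → [0,4,-3,0]
  r3 -= 1·r0 → [0,-4,3,1]
  r2 -= 2·r1 → [0,0,1,0]
  r3 -= -2·r1 → [0,0,-1,1]
  r3 -= -1·r2 → [0,0,0,1]

L=[[1,0,0,0],[-1,1,0,0],[0,2,1,0],[1,-2,-1,1]] U=[[-1,1,2,1],[0,2,-2,0],[0,0,1,0],[0,0,0,1]]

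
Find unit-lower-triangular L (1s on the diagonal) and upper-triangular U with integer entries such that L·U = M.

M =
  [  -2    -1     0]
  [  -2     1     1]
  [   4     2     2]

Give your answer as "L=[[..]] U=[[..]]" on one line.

  r1 -= 1·r0 → [0,2,1]
  r2 -= -2·r0 → [0,0,2]
  r2 -= 0·r1 → [0,0,2]

L=[[1,0,0],[1,1,0],[-2,0,1]] U=[[-2,-1,0],[0,2,1],[0,0,2]]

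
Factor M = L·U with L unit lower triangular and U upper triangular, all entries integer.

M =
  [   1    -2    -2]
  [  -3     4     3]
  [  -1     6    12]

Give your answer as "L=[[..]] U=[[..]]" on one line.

L=[[1,0,0],[-3,1,0],[-1,-2,1]] U=[[1,-2,-2],[0,-2,-3],[0,0,4]]

  R1 -= -3·R0 → [0,-2,-3]
  R2 -= -1·R0 → [0,4,10]
  R2 -= -2·R1 → [0,0,4]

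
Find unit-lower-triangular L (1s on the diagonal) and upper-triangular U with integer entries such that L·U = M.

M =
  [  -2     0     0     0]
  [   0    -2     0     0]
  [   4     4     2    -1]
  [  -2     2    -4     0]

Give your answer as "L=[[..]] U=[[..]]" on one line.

L=[[1,0,0,0],[0,1,0,0],[-2,-2,1,0],[1,-1,-2,1]] U=[[-2,0,0,0],[0,-2,0,0],[0,0,2,-1],[0,0,0,-2]]

  r1 -= 0·r0 → [0,-2,0,0]
  r2 -= -2·r0 → [0,4,2,-1]
  r3 -= 1·r0 → [0,2,-4,0]
  r2 -= -2·r1 → [0,0,2,-1]
  r3 -= -1·r1 → [0,0,-4,0]
  r3 -= -2·r2 → [0,0,0,-2]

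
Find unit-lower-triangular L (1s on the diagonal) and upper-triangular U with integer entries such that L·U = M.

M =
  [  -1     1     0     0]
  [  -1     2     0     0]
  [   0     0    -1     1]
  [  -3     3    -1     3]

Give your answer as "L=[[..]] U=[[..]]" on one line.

L=[[1,0,0,0],[1,1,0,0],[0,0,1,0],[3,0,1,1]] U=[[-1,1,0,0],[0,1,0,0],[0,0,-1,1],[0,0,0,2]]

  R1 -= 1·R0 → [0,1,0,0]
  R2 -= 0·R0 → [0,0,-1,1]
  R3 -= 3·R0 → [0,0,-1,3]
  R2 -= 0·R1 → [0,0,-1,1]
  R3 -= 0·R1 → [0,0,-1,3]
  R3 -= 1·R2 → [0,0,0,2]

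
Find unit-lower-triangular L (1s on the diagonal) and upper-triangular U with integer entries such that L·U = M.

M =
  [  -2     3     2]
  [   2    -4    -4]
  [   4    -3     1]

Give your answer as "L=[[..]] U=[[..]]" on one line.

  row1 -= -1·row0 → [0,-1,-2]
  row2 -= -2·row0 → [0,3,5]
  row2 -= -3·row1 → [0,0,-1]

L=[[1,0,0],[-1,1,0],[-2,-3,1]] U=[[-2,3,2],[0,-1,-2],[0,0,-1]]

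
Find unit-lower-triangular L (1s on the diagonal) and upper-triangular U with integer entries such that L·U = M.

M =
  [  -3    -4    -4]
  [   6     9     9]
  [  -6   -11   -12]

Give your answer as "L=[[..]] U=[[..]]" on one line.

L=[[1,0,0],[-2,1,0],[2,-3,1]] U=[[-3,-4,-4],[0,1,1],[0,0,-1]]

  row1 -= -2·row0 → [0,1,1]
  row2 -= 2·row0 → [0,-3,-4]
  row2 -= -3·row1 → [0,0,-1]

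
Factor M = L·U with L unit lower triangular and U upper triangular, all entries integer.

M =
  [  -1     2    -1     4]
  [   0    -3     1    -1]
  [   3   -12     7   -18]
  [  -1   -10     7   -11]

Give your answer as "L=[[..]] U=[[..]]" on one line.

  r1 -= 0·r0 → [0,-3,1,-1]
  r2 -= -3·r0 → [0,-6,4,-6]
  r3 -= 1·r0 → [0,-12,8,-15]
  r2 -= 2·r1 → [0,0,2,-4]
  r3 -= 4·r1 → [0,0,4,-11]
  r3 -= 2·r2 → [0,0,0,-3]

L=[[1,0,0,0],[0,1,0,0],[-3,2,1,0],[1,4,2,1]] U=[[-1,2,-1,4],[0,-3,1,-1],[0,0,2,-4],[0,0,0,-3]]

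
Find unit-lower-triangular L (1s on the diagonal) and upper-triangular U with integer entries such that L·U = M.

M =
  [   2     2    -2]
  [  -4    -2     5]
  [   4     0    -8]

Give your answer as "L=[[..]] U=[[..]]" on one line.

L=[[1,0,0],[-2,1,0],[2,-2,1]] U=[[2,2,-2],[0,2,1],[0,0,-2]]

  r1 -= -2·r0 → [0,2,1]
  r2 -= 2·r0 → [0,-4,-4]
  r2 -= -2·r1 → [0,0,-2]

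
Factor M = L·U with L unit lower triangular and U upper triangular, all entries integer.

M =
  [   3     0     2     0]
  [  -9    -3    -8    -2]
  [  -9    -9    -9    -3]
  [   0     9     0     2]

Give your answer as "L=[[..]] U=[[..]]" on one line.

L=[[1,0,0,0],[-3,1,0,0],[-3,3,1,0],[0,-3,-2,1]] U=[[3,0,2,0],[0,-3,-2,-2],[0,0,3,3],[0,0,0,2]]

  R1 -= -3·R0 → [0,-3,-2,-2]
  R2 -= -3·R0 → [0,-9,-3,-3]
  R3 -= 0·R0 → [0,9,0,2]
  R2 -= 3·R1 → [0,0,3,3]
  R3 -= -3·R1 → [0,0,-6,-4]
  R3 -= -2·R2 → [0,0,0,2]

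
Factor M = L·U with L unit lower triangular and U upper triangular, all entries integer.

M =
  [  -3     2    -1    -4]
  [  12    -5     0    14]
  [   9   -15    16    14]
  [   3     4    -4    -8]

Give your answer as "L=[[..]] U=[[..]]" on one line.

L=[[1,0,0,0],[-4,1,0,0],[-3,-3,1,0],[-1,2,3,1]] U=[[-3,2,-1,-4],[0,3,-4,-2],[0,0,1,-4],[0,0,0,4]]

  row1 -= -4·row0 → [0,3,-4,-2]
  row2 -= -3·row0 → [0,-9,13,2]
  row3 -= -1·row0 → [0,6,-5,-12]
  row2 -= -3·row1 → [0,0,1,-4]
  row3 -= 2·row1 → [0,0,3,-8]
  row3 -= 3·row2 → [0,0,0,4]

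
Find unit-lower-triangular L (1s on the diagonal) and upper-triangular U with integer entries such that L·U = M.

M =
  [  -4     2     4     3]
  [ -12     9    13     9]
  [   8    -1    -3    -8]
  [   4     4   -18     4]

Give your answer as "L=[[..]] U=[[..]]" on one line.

  row1 -= 3·row0 → [0,3,1,0]
  row2 -= -2·row0 → [0,3,5,-2]
  row3 -= -1·row0 → [0,6,-14,7]
  row2 -= 1·row1 → [0,0,4,-2]
  row3 -= 2·row1 → [0,0,-16,7]
  row3 -= -4·row2 → [0,0,0,-1]

L=[[1,0,0,0],[3,1,0,0],[-2,1,1,0],[-1,2,-4,1]] U=[[-4,2,4,3],[0,3,1,0],[0,0,4,-2],[0,0,0,-1]]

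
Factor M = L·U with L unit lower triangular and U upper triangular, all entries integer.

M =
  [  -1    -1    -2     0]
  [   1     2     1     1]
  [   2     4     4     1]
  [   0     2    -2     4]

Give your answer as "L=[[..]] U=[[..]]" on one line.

L=[[1,0,0,0],[-1,1,0,0],[-2,2,1,0],[0,2,0,1]] U=[[-1,-1,-2,0],[0,1,-1,1],[0,0,2,-1],[0,0,0,2]]

  row1 -= -1·row0 → [0,1,-1,1]
  row2 -= -2·row0 → [0,2,0,1]
  row3 -= 0·row0 → [0,2,-2,4]
  row2 -= 2·row1 → [0,0,2,-1]
  row3 -= 2·row1 → [0,0,0,2]
  row3 -= 0·row2 → [0,0,0,2]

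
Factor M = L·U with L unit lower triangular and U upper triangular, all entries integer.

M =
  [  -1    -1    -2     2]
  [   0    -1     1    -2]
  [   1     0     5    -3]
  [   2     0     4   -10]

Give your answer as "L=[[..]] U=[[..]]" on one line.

L=[[1,0,0,0],[0,1,0,0],[-1,1,1,0],[-2,2,-1,1]] U=[[-1,-1,-2,2],[0,-1,1,-2],[0,0,2,1],[0,0,0,-1]]

  R1 -= 0·R0 → [0,-1,1,-2]
  R2 -= -1·R0 → [0,-1,3,-1]
  R3 -= -2·R0 → [0,-2,0,-6]
  R2 -= 1·R1 → [0,0,2,1]
  R3 -= 2·R1 → [0,0,-2,-2]
  R3 -= -1·R2 → [0,0,0,-1]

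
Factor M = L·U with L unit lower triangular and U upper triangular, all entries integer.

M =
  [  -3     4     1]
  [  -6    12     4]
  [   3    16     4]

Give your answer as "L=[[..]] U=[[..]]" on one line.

L=[[1,0,0],[2,1,0],[-1,5,1]] U=[[-3,4,1],[0,4,2],[0,0,-5]]

  r1 -= 2·r0 → [0,4,2]
  r2 -= -1·r0 → [0,20,5]
  r2 -= 5·r1 → [0,0,-5]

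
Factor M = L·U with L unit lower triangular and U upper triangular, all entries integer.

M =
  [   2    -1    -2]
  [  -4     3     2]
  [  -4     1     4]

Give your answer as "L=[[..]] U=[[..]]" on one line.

  r1 -= -2·r0 → [0,1,-2]
  r2 -= -2·r0 → [0,-1,0]
  r2 -= -1·r1 → [0,0,-2]

L=[[1,0,0],[-2,1,0],[-2,-1,1]] U=[[2,-1,-2],[0,1,-2],[0,0,-2]]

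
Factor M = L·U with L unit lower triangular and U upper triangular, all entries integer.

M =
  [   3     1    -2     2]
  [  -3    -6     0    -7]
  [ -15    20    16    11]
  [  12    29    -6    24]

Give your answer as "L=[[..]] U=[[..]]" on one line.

  r1 -= -1·r0 → [0,-5,-2,-5]
  r2 -= -5·r0 → [0,25,6,21]
  r3 -= 4·r0 → [0,25,2,16]
  r2 -= -5·r1 → [0,0,-4,-4]
  r3 -= -5·r1 → [0,0,-8,-9]
  r3 -= 2·r2 → [0,0,0,-1]

L=[[1,0,0,0],[-1,1,0,0],[-5,-5,1,0],[4,-5,2,1]] U=[[3,1,-2,2],[0,-5,-2,-5],[0,0,-4,-4],[0,0,0,-1]]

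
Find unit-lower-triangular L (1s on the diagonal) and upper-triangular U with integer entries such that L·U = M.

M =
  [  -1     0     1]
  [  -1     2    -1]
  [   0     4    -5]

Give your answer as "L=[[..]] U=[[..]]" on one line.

  R1 -= 1·R0 → [0,2,-2]
  R2 -= 0·R0 → [0,4,-5]
  R2 -= 2·R1 → [0,0,-1]

L=[[1,0,0],[1,1,0],[0,2,1]] U=[[-1,0,1],[0,2,-2],[0,0,-1]]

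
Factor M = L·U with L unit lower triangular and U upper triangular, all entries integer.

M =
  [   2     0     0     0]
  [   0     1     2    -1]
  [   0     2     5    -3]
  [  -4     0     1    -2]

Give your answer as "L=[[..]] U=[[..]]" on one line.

L=[[1,0,0,0],[0,1,0,0],[0,2,1,0],[-2,0,1,1]] U=[[2,0,0,0],[0,1,2,-1],[0,0,1,-1],[0,0,0,-1]]

  r1 -= 0·r0 → [0,1,2,-1]
  r2 -= 0·r0 → [0,2,5,-3]
  r3 -= -2·r0 → [0,0,1,-2]
  r2 -= 2·r1 → [0,0,1,-1]
  r3 -= 0·r1 → [0,0,1,-2]
  r3 -= 1·r2 → [0,0,0,-1]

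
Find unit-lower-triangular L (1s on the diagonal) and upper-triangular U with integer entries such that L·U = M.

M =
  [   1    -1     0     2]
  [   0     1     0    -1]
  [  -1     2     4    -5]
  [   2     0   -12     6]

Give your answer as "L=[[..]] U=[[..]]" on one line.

  row1 -= 0·row0 → [0,1,0,-1]
  row2 -= -1·row0 → [0,1,4,-3]
  row3 -= 2·row0 → [0,2,-12,2]
  row2 -= 1·row1 → [0,0,4,-2]
  row3 -= 2·row1 → [0,0,-12,4]
  row3 -= -3·row2 → [0,0,0,-2]

L=[[1,0,0,0],[0,1,0,0],[-1,1,1,0],[2,2,-3,1]] U=[[1,-1,0,2],[0,1,0,-1],[0,0,4,-2],[0,0,0,-2]]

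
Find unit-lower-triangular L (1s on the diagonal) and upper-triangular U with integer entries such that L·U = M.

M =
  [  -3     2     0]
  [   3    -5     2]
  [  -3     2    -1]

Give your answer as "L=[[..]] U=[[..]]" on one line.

  r1 -= -1·r0 → [0,-3,2]
  r2 -= 1·r0 → [0,0,-1]
  r2 -= 0·r1 → [0,0,-1]

L=[[1,0,0],[-1,1,0],[1,0,1]] U=[[-3,2,0],[0,-3,2],[0,0,-1]]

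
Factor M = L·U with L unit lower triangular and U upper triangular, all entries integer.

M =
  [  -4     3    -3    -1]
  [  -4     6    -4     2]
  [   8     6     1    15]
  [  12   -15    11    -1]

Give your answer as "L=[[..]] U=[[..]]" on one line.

L=[[1,0,0,0],[1,1,0,0],[-2,4,1,0],[-3,-2,0,1]] U=[[-4,3,-3,-1],[0,3,-1,3],[0,0,-1,1],[0,0,0,2]]

  row1 -= 1·row0 → [0,3,-1,3]
  row2 -= -2·row0 → [0,12,-5,13]
  row3 -= -3·row0 → [0,-6,2,-4]
  row2 -= 4·row1 → [0,0,-1,1]
  row3 -= -2·row1 → [0,0,0,2]
  row3 -= 0·row2 → [0,0,0,2]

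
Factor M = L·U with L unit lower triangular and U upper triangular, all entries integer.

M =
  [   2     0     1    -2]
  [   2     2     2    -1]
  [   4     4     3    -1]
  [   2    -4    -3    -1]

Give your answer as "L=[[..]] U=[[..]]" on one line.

  R1 -= 1·R0 → [0,2,1,1]
  R2 -= 2·R0 → [0,4,1,3]
  R3 -= 1·R0 → [0,-4,-4,1]
  R2 -= 2·R1 → [0,0,-1,1]
  R3 -= -2·R1 → [0,0,-2,3]
  R3 -= 2·R2 → [0,0,0,1]

L=[[1,0,0,0],[1,1,0,0],[2,2,1,0],[1,-2,2,1]] U=[[2,0,1,-2],[0,2,1,1],[0,0,-1,1],[0,0,0,1]]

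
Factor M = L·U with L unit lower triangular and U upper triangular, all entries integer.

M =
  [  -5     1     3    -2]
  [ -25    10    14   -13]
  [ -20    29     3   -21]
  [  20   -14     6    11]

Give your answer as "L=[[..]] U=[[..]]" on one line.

L=[[1,0,0,0],[5,1,0,0],[4,5,1,0],[-4,-2,-4,1]] U=[[-5,1,3,-2],[0,5,-1,-3],[0,0,-4,2],[0,0,0,5]]

  r1 -= 5·r0 → [0,5,-1,-3]
  r2 -= 4·r0 → [0,25,-9,-13]
  r3 -= -4·r0 → [0,-10,18,3]
  r2 -= 5·r1 → [0,0,-4,2]
  r3 -= -2·r1 → [0,0,16,-3]
  r3 -= -4·r2 → [0,0,0,5]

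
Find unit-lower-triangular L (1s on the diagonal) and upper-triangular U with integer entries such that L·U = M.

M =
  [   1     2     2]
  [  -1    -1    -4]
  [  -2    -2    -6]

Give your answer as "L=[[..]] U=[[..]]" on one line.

  row1 -= -1·row0 → [0,1,-2]
  row2 -= -2·row0 → [0,2,-2]
  row2 -= 2·row1 → [0,0,2]

L=[[1,0,0],[-1,1,0],[-2,2,1]] U=[[1,2,2],[0,1,-2],[0,0,2]]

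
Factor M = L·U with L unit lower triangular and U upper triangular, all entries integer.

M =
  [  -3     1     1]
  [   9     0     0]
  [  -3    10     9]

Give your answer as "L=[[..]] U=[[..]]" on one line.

  R1 -= -3·R0 → [0,3,3]
  R2 -= 1·R0 → [0,9,8]
  R2 -= 3·R1 → [0,0,-1]

L=[[1,0,0],[-3,1,0],[1,3,1]] U=[[-3,1,1],[0,3,3],[0,0,-1]]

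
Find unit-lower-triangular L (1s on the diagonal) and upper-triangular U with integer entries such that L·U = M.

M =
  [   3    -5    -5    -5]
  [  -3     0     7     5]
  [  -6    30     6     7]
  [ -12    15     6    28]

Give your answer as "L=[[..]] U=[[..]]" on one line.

  R1 -= -1·R0 → [0,-5,2,0]
  R2 -= -2·R0 → [0,20,-4,-3]
  R3 -= -4·R0 → [0,-5,-14,8]
  R2 -= -4·R1 → [0,0,4,-3]
  R3 -= 1·R1 → [0,0,-16,8]
  R3 -= -4·R2 → [0,0,0,-4]

L=[[1,0,0,0],[-1,1,0,0],[-2,-4,1,0],[-4,1,-4,1]] U=[[3,-5,-5,-5],[0,-5,2,0],[0,0,4,-3],[0,0,0,-4]]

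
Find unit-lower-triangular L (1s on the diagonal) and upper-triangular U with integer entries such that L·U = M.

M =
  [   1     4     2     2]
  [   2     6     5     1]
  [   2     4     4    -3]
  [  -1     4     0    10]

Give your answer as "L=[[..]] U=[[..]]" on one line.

L=[[1,0,0,0],[2,1,0,0],[2,2,1,0],[-1,-4,-3,1]] U=[[1,4,2,2],[0,-2,1,-3],[0,0,-2,-1],[0,0,0,-3]]

  r1 -= 2·r0 → [0,-2,1,-3]
  r2 -= 2·r0 → [0,-4,0,-7]
  r3 -= -1·r0 → [0,8,2,12]
  r2 -= 2·r1 → [0,0,-2,-1]
  r3 -= -4·r1 → [0,0,6,0]
  r3 -= -3·r2 → [0,0,0,-3]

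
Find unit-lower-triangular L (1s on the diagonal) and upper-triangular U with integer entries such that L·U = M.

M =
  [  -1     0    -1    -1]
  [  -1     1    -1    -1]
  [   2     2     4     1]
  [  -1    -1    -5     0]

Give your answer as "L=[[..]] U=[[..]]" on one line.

L=[[1,0,0,0],[1,1,0,0],[-2,2,1,0],[1,-1,-2,1]] U=[[-1,0,-1,-1],[0,1,0,0],[0,0,2,-1],[0,0,0,-1]]

  r1 -= 1·r0 → [0,1,0,0]
  r2 -= -2·r0 → [0,2,2,-1]
  r3 -= 1·r0 → [0,-1,-4,1]
  r2 -= 2·r1 → [0,0,2,-1]
  r3 -= -1·r1 → [0,0,-4,1]
  r3 -= -2·r2 → [0,0,0,-1]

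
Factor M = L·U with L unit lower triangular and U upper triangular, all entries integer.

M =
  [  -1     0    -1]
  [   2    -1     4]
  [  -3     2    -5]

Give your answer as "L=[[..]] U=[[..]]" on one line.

L=[[1,0,0],[-2,1,0],[3,-2,1]] U=[[-1,0,-1],[0,-1,2],[0,0,2]]

  r1 -= -2·r0 → [0,-1,2]
  r2 -= 3·r0 → [0,2,-2]
  r2 -= -2·r1 → [0,0,2]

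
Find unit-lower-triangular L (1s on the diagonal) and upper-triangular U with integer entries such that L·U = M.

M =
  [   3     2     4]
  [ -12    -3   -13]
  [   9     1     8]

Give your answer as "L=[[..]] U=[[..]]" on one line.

L=[[1,0,0],[-4,1,0],[3,-1,1]] U=[[3,2,4],[0,5,3],[0,0,-1]]

  r1 -= -4·r0 → [0,5,3]
  r2 -= 3·r0 → [0,-5,-4]
  r2 -= -1·r1 → [0,0,-1]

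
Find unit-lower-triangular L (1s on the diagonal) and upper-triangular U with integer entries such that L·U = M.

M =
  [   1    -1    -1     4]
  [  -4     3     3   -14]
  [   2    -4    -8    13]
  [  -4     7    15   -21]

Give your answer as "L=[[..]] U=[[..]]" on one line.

L=[[1,0,0,0],[-4,1,0,0],[2,2,1,0],[-4,-3,-2,1]] U=[[1,-1,-1,4],[0,-1,-1,2],[0,0,-4,1],[0,0,0,3]]

  R1 -= -4·R0 → [0,-1,-1,2]
  R2 -= 2·R0 → [0,-2,-6,5]
  R3 -= -4·R0 → [0,3,11,-5]
  R2 -= 2·R1 → [0,0,-4,1]
  R3 -= -3·R1 → [0,0,8,1]
  R3 -= -2·R2 → [0,0,0,3]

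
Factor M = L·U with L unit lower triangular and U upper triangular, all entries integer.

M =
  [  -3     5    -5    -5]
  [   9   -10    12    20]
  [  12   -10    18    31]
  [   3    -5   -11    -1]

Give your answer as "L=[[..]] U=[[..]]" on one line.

  row1 -= -3·row0 → [0,5,-3,5]
  row2 -= -4·row0 → [0,10,-2,11]
  row3 -= -1·row0 → [0,0,-16,-6]
  row2 -= 2·row1 → [0,0,4,1]
  row3 -= 0·row1 → [0,0,-16,-6]
  row3 -= -4·row2 → [0,0,0,-2]

L=[[1,0,0,0],[-3,1,0,0],[-4,2,1,0],[-1,0,-4,1]] U=[[-3,5,-5,-5],[0,5,-3,5],[0,0,4,1],[0,0,0,-2]]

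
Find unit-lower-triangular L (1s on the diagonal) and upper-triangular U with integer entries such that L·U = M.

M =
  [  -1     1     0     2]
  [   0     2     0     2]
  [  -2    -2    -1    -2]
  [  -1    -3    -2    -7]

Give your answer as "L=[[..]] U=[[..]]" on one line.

  R1 -= 0·R0 → [0,2,0,2]
  R2 -= 2·R0 → [0,-4,-1,-6]
  R3 -= 1·R0 → [0,-4,-2,-9]
  R2 -= -2·R1 → [0,0,-1,-2]
  R3 -= -2·R1 → [0,0,-2,-5]
  R3 -= 2·R2 → [0,0,0,-1]

L=[[1,0,0,0],[0,1,0,0],[2,-2,1,0],[1,-2,2,1]] U=[[-1,1,0,2],[0,2,0,2],[0,0,-1,-2],[0,0,0,-1]]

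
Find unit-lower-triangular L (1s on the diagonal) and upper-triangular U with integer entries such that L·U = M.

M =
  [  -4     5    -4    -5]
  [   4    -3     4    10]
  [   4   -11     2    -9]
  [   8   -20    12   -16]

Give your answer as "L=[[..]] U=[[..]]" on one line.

L=[[1,0,0,0],[-1,1,0,0],[-1,-3,1,0],[-2,-5,-2,1]] U=[[-4,5,-4,-5],[0,2,0,5],[0,0,-2,1],[0,0,0,1]]

  row1 -= -1·row0 → [0,2,0,5]
  row2 -= -1·row0 → [0,-6,-2,-14]
  row3 -= -2·row0 → [0,-10,4,-26]
  row2 -= -3·row1 → [0,0,-2,1]
  row3 -= -5·row1 → [0,0,4,-1]
  row3 -= -2·row2 → [0,0,0,1]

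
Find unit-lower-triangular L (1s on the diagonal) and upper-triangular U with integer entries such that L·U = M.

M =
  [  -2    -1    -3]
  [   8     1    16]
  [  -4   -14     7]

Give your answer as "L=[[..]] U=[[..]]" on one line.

  row1 -= -4·row0 → [0,-3,4]
  row2 -= 2·row0 → [0,-12,13]
  row2 -= 4·row1 → [0,0,-3]

L=[[1,0,0],[-4,1,0],[2,4,1]] U=[[-2,-1,-3],[0,-3,4],[0,0,-3]]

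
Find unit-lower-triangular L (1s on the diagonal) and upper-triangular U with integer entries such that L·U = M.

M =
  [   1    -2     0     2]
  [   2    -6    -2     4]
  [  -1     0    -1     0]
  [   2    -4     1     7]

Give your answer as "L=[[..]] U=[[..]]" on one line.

L=[[1,0,0,0],[2,1,0,0],[-1,1,1,0],[2,0,1,1]] U=[[1,-2,0,2],[0,-2,-2,0],[0,0,1,2],[0,0,0,1]]

  R1 -= 2·R0 → [0,-2,-2,0]
  R2 -= -1·R0 → [0,-2,-1,2]
  R3 -= 2·R0 → [0,0,1,3]
  R2 -= 1·R1 → [0,0,1,2]
  R3 -= 0·R1 → [0,0,1,3]
  R3 -= 1·R2 → [0,0,0,1]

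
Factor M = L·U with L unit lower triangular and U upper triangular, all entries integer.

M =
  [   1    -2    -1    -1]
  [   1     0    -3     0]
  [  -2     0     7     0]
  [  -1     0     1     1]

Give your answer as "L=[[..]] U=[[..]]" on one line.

L=[[1,0,0,0],[1,1,0,0],[-2,-2,1,0],[-1,-1,-2,1]] U=[[1,-2,-1,-1],[0,2,-2,1],[0,0,1,0],[0,0,0,1]]

  row1 -= 1·row0 → [0,2,-2,1]
  row2 -= -2·row0 → [0,-4,5,-2]
  row3 -= -1·row0 → [0,-2,0,0]
  row2 -= -2·row1 → [0,0,1,0]
  row3 -= -1·row1 → [0,0,-2,1]
  row3 -= -2·row2 → [0,0,0,1]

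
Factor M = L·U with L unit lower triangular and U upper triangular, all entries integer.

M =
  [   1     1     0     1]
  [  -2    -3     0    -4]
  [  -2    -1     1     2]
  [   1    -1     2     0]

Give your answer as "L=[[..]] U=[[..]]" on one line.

  row1 -= -2·row0 → [0,-1,0,-2]
  row2 -= -2·row0 → [0,1,1,4]
  row3 -= 1·row0 → [0,-2,2,-1]
  row2 -= -1·row1 → [0,0,1,2]
  row3 -= 2·row1 → [0,0,2,3]
  row3 -= 2·row2 → [0,0,0,-1]

L=[[1,0,0,0],[-2,1,0,0],[-2,-1,1,0],[1,2,2,1]] U=[[1,1,0,1],[0,-1,0,-2],[0,0,1,2],[0,0,0,-1]]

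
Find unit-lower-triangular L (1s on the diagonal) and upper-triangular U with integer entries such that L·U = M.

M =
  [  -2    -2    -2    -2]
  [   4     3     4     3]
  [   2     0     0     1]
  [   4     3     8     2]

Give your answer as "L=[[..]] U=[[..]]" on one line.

  r1 -= -2·r0 → [0,-1,0,-1]
  r2 -= -1·r0 → [0,-2,-2,-1]
  r3 -= -2·r0 → [0,-1,4,-2]
  r2 -= 2·r1 → [0,0,-2,1]
  r3 -= 1·r1 → [0,0,4,-1]
  r3 -= -2·r2 → [0,0,0,1]

L=[[1,0,0,0],[-2,1,0,0],[-1,2,1,0],[-2,1,-2,1]] U=[[-2,-2,-2,-2],[0,-1,0,-1],[0,0,-2,1],[0,0,0,1]]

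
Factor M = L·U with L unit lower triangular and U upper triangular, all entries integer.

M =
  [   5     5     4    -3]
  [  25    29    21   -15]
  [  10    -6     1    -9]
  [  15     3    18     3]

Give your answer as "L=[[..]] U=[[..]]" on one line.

  R1 -= 5·R0 → [0,4,1,0]
  R2 -= 2·R0 → [0,-16,-7,-3]
  R3 -= 3·R0 → [0,-12,6,12]
  R2 -= -4·R1 → [0,0,-3,-3]
  R3 -= -3·R1 → [0,0,9,12]
  R3 -= -3·R2 → [0,0,0,3]

L=[[1,0,0,0],[5,1,0,0],[2,-4,1,0],[3,-3,-3,1]] U=[[5,5,4,-3],[0,4,1,0],[0,0,-3,-3],[0,0,0,3]]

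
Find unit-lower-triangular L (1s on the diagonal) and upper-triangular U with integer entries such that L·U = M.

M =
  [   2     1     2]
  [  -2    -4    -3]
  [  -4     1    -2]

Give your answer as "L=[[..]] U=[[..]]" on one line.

L=[[1,0,0],[-1,1,0],[-2,-1,1]] U=[[2,1,2],[0,-3,-1],[0,0,1]]

  R1 -= -1·R0 → [0,-3,-1]
  R2 -= -2·R0 → [0,3,2]
  R2 -= -1·R1 → [0,0,1]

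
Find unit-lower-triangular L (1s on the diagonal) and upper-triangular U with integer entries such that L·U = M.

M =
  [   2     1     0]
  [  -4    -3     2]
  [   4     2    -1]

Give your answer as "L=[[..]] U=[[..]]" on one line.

L=[[1,0,0],[-2,1,0],[2,0,1]] U=[[2,1,0],[0,-1,2],[0,0,-1]]

  r1 -= -2·r0 → [0,-1,2]
  r2 -= 2·r0 → [0,0,-1]
  r2 -= 0·r1 → [0,0,-1]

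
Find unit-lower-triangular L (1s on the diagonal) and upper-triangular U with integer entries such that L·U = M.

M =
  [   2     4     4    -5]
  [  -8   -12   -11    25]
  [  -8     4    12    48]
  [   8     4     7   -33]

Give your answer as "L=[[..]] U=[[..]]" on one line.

L=[[1,0,0,0],[-4,1,0,0],[-4,5,1,0],[4,-3,2,1]] U=[[2,4,4,-5],[0,4,5,5],[0,0,3,3],[0,0,0,-4]]

  row1 -= -4·row0 → [0,4,5,5]
  row2 -= -4·row0 → [0,20,28,28]
  row3 -= 4·row0 → [0,-12,-9,-13]
  row2 -= 5·row1 → [0,0,3,3]
  row3 -= -3·row1 → [0,0,6,2]
  row3 -= 2·row2 → [0,0,0,-4]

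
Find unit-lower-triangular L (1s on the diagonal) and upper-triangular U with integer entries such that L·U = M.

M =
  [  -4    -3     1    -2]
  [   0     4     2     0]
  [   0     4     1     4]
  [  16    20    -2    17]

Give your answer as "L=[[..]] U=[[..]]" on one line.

  row1 -= 0·row0 → [0,4,2,0]
  row2 -= 0·row0 → [0,4,1,4]
  row3 -= -4·row0 → [0,8,2,9]
  row2 -= 1·row1 → [0,0,-1,4]
  row3 -= 2·row1 → [0,0,-2,9]
  row3 -= 2·row2 → [0,0,0,1]

L=[[1,0,0,0],[0,1,0,0],[0,1,1,0],[-4,2,2,1]] U=[[-4,-3,1,-2],[0,4,2,0],[0,0,-1,4],[0,0,0,1]]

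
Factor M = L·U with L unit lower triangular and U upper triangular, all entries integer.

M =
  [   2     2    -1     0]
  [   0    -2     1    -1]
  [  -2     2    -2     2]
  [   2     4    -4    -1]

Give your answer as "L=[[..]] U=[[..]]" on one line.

L=[[1,0,0,0],[0,1,0,0],[-1,-2,1,0],[1,-1,2,1]] U=[[2,2,-1,0],[0,-2,1,-1],[0,0,-1,0],[0,0,0,-2]]

  R1 -= 0·R0 → [0,-2,1,-1]
  R2 -= -1·R0 → [0,4,-3,2]
  R3 -= 1·R0 → [0,2,-3,-1]
  R2 -= -2·R1 → [0,0,-1,0]
  R3 -= -1·R1 → [0,0,-2,-2]
  R3 -= 2·R2 → [0,0,0,-2]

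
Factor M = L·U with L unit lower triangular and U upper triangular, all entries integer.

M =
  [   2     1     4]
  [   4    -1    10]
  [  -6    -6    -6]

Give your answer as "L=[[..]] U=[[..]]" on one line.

L=[[1,0,0],[2,1,0],[-3,1,1]] U=[[2,1,4],[0,-3,2],[0,0,4]]

  r1 -= 2·r0 → [0,-3,2]
  r2 -= -3·r0 → [0,-3,6]
  r2 -= 1·r1 → [0,0,4]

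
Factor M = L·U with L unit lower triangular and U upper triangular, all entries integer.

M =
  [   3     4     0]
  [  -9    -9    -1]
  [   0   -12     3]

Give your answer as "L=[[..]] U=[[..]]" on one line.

  row1 -= -3·row0 → [0,3,-1]
  row2 -= 0·row0 → [0,-12,3]
  row2 -= -4·row1 → [0,0,-1]

L=[[1,0,0],[-3,1,0],[0,-4,1]] U=[[3,4,0],[0,3,-1],[0,0,-1]]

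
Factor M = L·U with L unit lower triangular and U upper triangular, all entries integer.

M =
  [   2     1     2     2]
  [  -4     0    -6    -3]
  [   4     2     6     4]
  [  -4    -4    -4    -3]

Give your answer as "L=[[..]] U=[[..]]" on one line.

  r1 -= -2·r0 → [0,2,-2,1]
  r2 -= 2·r0 → [0,0,2,0]
  r3 -= -2·r0 → [0,-2,0,1]
  r2 -= 0·r1 → [0,0,2,0]
  r3 -= -1·r1 → [0,0,-2,2]
  r3 -= -1·r2 → [0,0,0,2]

L=[[1,0,0,0],[-2,1,0,0],[2,0,1,0],[-2,-1,-1,1]] U=[[2,1,2,2],[0,2,-2,1],[0,0,2,0],[0,0,0,2]]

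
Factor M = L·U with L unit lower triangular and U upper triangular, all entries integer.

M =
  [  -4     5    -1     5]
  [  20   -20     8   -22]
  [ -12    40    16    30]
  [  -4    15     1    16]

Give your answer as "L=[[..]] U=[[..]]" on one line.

L=[[1,0,0,0],[-5,1,0,0],[3,5,1,0],[1,2,-1,1]] U=[[-4,5,-1,5],[0,5,3,3],[0,0,4,0],[0,0,0,5]]

  R1 -= -5·R0 → [0,5,3,3]
  R2 -= 3·R0 → [0,25,19,15]
  R3 -= 1·R0 → [0,10,2,11]
  R2 -= 5·R1 → [0,0,4,0]
  R3 -= 2·R1 → [0,0,-4,5]
  R3 -= -1·R2 → [0,0,0,5]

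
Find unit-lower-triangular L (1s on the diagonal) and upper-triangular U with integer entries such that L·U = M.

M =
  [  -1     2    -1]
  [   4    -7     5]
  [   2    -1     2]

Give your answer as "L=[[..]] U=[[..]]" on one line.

  row1 -= -4·row0 → [0,1,1]
  row2 -= -2·row0 → [0,3,0]
  row2 -= 3·row1 → [0,0,-3]

L=[[1,0,0],[-4,1,0],[-2,3,1]] U=[[-1,2,-1],[0,1,1],[0,0,-3]]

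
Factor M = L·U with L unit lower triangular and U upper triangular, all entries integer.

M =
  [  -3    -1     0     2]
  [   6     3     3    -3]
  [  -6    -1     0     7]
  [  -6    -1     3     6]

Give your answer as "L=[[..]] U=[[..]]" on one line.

  row1 -= -2·row0 → [0,1,3,1]
  row2 -= 2·row0 → [0,1,0,3]
  row3 -= 2·row0 → [0,1,3,2]
  row2 -= 1·row1 → [0,0,-3,2]
  row3 -= 1·row1 → [0,0,0,1]
  row3 -= 0·row2 → [0,0,0,1]

L=[[1,0,0,0],[-2,1,0,0],[2,1,1,0],[2,1,0,1]] U=[[-3,-1,0,2],[0,1,3,1],[0,0,-3,2],[0,0,0,1]]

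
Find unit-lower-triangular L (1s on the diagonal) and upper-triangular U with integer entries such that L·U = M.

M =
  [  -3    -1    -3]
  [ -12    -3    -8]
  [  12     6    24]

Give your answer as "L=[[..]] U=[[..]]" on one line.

L=[[1,0,0],[4,1,0],[-4,2,1]] U=[[-3,-1,-3],[0,1,4],[0,0,4]]

  R1 -= 4·R0 → [0,1,4]
  R2 -= -4·R0 → [0,2,12]
  R2 -= 2·R1 → [0,0,4]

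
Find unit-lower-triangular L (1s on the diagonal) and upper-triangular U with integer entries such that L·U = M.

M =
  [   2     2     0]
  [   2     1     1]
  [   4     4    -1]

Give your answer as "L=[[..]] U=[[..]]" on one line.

  r1 -= 1·r0 → [0,-1,1]
  r2 -= 2·r0 → [0,0,-1]
  r2 -= 0·r1 → [0,0,-1]

L=[[1,0,0],[1,1,0],[2,0,1]] U=[[2,2,0],[0,-1,1],[0,0,-1]]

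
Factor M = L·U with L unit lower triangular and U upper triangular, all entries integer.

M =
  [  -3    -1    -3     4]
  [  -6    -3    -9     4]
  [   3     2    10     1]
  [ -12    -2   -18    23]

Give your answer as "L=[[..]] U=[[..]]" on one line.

L=[[1,0,0,0],[2,1,0,0],[-1,-1,1,0],[4,-2,-3,1]] U=[[-3,-1,-3,4],[0,-1,-3,-4],[0,0,4,1],[0,0,0,2]]

  r1 -= 2·r0 → [0,-1,-3,-4]
  r2 -= -1·r0 → [0,1,7,5]
  r3 -= 4·r0 → [0,2,-6,7]
  r2 -= -1·r1 → [0,0,4,1]
  r3 -= -2·r1 → [0,0,-12,-1]
  r3 -= -3·r2 → [0,0,0,2]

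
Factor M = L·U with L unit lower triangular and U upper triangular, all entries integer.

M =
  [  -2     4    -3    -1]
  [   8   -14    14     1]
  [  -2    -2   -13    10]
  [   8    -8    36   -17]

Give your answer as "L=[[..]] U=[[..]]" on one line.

L=[[1,0,0,0],[-4,1,0,0],[1,-3,1,0],[-4,4,-4,1]] U=[[-2,4,-3,-1],[0,2,2,-3],[0,0,-4,2],[0,0,0,-1]]

  R1 -= -4·R0 → [0,2,2,-3]
  R2 -= 1·R0 → [0,-6,-10,11]
  R3 -= -4·R0 → [0,8,24,-21]
  R2 -= -3·R1 → [0,0,-4,2]
  R3 -= 4·R1 → [0,0,16,-9]
  R3 -= -4·R2 → [0,0,0,-1]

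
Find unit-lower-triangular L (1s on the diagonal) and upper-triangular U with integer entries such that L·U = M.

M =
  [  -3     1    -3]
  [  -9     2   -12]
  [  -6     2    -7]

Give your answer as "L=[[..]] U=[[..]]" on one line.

  r1 -= 3·r0 → [0,-1,-3]
  r2 -= 2·r0 → [0,0,-1]
  r2 -= 0·r1 → [0,0,-1]

L=[[1,0,0],[3,1,0],[2,0,1]] U=[[-3,1,-3],[0,-1,-3],[0,0,-1]]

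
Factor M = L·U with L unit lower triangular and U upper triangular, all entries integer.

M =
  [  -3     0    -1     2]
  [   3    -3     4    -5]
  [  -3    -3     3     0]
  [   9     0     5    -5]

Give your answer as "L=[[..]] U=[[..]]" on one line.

L=[[1,0,0,0],[-1,1,0,0],[1,1,1,0],[-3,0,2,1]] U=[[-3,0,-1,2],[0,-3,3,-3],[0,0,1,1],[0,0,0,-1]]

  r1 -= -1·r0 → [0,-3,3,-3]
  r2 -= 1·r0 → [0,-3,4,-2]
  r3 -= -3·r0 → [0,0,2,1]
  r2 -= 1·r1 → [0,0,1,1]
  r3 -= 0·r1 → [0,0,2,1]
  r3 -= 2·r2 → [0,0,0,-1]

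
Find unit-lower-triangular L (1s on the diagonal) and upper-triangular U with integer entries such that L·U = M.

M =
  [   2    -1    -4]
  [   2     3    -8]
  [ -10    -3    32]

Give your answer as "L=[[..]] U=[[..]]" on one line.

  r1 -= 1·r0 → [0,4,-4]
  r2 -= -5·r0 → [0,-8,12]
  r2 -= -2·r1 → [0,0,4]

L=[[1,0,0],[1,1,0],[-5,-2,1]] U=[[2,-1,-4],[0,4,-4],[0,0,4]]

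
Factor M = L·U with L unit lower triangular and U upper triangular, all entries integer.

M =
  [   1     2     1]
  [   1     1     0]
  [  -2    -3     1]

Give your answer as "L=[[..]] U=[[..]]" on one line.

  R1 -= 1·R0 → [0,-1,-1]
  R2 -= -2·R0 → [0,1,3]
  R2 -= -1·R1 → [0,0,2]

L=[[1,0,0],[1,1,0],[-2,-1,1]] U=[[1,2,1],[0,-1,-1],[0,0,2]]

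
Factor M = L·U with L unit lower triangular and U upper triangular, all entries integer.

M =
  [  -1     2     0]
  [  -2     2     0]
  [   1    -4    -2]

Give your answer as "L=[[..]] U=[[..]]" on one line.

L=[[1,0,0],[2,1,0],[-1,1,1]] U=[[-1,2,0],[0,-2,0],[0,0,-2]]

  row1 -= 2·row0 → [0,-2,0]
  row2 -= -1·row0 → [0,-2,-2]
  row2 -= 1·row1 → [0,0,-2]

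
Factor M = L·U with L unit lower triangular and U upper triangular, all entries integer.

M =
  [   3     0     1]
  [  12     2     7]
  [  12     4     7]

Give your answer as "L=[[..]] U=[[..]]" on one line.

  r1 -= 4·r0 → [0,2,3]
  r2 -= 4·r0 → [0,4,3]
  r2 -= 2·r1 → [0,0,-3]

L=[[1,0,0],[4,1,0],[4,2,1]] U=[[3,0,1],[0,2,3],[0,0,-3]]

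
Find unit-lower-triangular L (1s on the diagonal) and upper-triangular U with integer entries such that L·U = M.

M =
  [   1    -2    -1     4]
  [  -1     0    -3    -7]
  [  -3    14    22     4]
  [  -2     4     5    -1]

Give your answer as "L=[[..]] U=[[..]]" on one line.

  r1 -= -1·r0 → [0,-2,-4,-3]
  r2 -= -3·r0 → [0,8,19,16]
  r3 -= -2·r0 → [0,0,3,7]
  r2 -= -4·r1 → [0,0,3,4]
  r3 -= 0·r1 → [0,0,3,7]
  r3 -= 1·r2 → [0,0,0,3]

L=[[1,0,0,0],[-1,1,0,0],[-3,-4,1,0],[-2,0,1,1]] U=[[1,-2,-1,4],[0,-2,-4,-3],[0,0,3,4],[0,0,0,3]]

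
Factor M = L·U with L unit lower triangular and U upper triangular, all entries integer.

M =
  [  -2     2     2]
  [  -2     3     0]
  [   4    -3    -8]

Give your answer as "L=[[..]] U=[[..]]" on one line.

L=[[1,0,0],[1,1,0],[-2,1,1]] U=[[-2,2,2],[0,1,-2],[0,0,-2]]

  R1 -= 1·R0 → [0,1,-2]
  R2 -= -2·R0 → [0,1,-4]
  R2 -= 1·R1 → [0,0,-2]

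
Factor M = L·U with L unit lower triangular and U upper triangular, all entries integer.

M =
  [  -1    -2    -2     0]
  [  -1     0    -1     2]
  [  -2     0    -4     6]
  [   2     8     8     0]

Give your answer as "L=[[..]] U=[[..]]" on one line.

L=[[1,0,0,0],[1,1,0,0],[2,2,1,0],[-2,2,-1,1]] U=[[-1,-2,-2,0],[0,2,1,2],[0,0,-2,2],[0,0,0,-2]]

  r1 -= 1·r0 → [0,2,1,2]
  r2 -= 2·r0 → [0,4,0,6]
  r3 -= -2·r0 → [0,4,4,0]
  r2 -= 2·r1 → [0,0,-2,2]
  r3 -= 2·r1 → [0,0,2,-4]
  r3 -= -1·r2 → [0,0,0,-2]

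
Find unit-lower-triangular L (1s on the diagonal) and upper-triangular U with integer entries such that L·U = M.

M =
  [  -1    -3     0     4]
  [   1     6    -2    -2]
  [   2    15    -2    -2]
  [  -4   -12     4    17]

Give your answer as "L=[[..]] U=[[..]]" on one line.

L=[[1,0,0,0],[-1,1,0,0],[-2,3,1,0],[4,0,1,1]] U=[[-1,-3,0,4],[0,3,-2,2],[0,0,4,0],[0,0,0,1]]

  r1 -= -1·r0 → [0,3,-2,2]
  r2 -= -2·r0 → [0,9,-2,6]
  r3 -= 4·r0 → [0,0,4,1]
  r2 -= 3·r1 → [0,0,4,0]
  r3 -= 0·r1 → [0,0,4,1]
  r3 -= 1·r2 → [0,0,0,1]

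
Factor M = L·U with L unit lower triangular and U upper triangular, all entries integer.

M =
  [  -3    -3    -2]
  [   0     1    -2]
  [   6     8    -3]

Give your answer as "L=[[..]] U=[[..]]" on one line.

  r1 -= 0·r0 → [0,1,-2]
  r2 -= -2·r0 → [0,2,-7]
  r2 -= 2·r1 → [0,0,-3]

L=[[1,0,0],[0,1,0],[-2,2,1]] U=[[-3,-3,-2],[0,1,-2],[0,0,-3]]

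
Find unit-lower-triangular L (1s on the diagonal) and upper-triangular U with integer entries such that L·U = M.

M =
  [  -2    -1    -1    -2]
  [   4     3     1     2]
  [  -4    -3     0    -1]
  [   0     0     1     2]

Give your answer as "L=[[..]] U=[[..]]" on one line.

  r1 -= -2·r0 → [0,1,-1,-2]
  r2 -= 2·r0 → [0,-1,2,3]
  r3 -= 0·r0 → [0,0,1,2]
  r2 -= -1·r1 → [0,0,1,1]
  r3 -= 0·r1 → [0,0,1,2]
  r3 -= 1·r2 → [0,0,0,1]

L=[[1,0,0,0],[-2,1,0,0],[2,-1,1,0],[0,0,1,1]] U=[[-2,-1,-1,-2],[0,1,-1,-2],[0,0,1,1],[0,0,0,1]]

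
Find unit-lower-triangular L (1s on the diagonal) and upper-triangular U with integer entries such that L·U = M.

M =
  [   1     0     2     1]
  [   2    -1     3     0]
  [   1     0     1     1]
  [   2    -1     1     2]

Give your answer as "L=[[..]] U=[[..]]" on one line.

L=[[1,0,0,0],[2,1,0,0],[1,0,1,0],[2,1,2,1]] U=[[1,0,2,1],[0,-1,-1,-2],[0,0,-1,0],[0,0,0,2]]

  r1 -= 2·r0 → [0,-1,-1,-2]
  r2 -= 1·r0 → [0,0,-1,0]
  r3 -= 2·r0 → [0,-1,-3,0]
  r2 -= 0·r1 → [0,0,-1,0]
  r3 -= 1·r1 → [0,0,-2,2]
  r3 -= 2·r2 → [0,0,0,2]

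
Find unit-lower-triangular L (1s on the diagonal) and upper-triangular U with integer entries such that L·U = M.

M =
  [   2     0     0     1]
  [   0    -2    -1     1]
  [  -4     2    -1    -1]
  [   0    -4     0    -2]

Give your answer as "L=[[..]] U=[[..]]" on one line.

  r1 -= 0·r0 → [0,-2,-1,1]
  r2 -= -2·r0 → [0,2,-1,1]
  r3 -= 0·r0 → [0,-4,0,-2]
  r2 -= -1·r1 → [0,0,-2,2]
  r3 -= 2·r1 → [0,0,2,-4]
  r3 -= -1·r2 → [0,0,0,-2]

L=[[1,0,0,0],[0,1,0,0],[-2,-1,1,0],[0,2,-1,1]] U=[[2,0,0,1],[0,-2,-1,1],[0,0,-2,2],[0,0,0,-2]]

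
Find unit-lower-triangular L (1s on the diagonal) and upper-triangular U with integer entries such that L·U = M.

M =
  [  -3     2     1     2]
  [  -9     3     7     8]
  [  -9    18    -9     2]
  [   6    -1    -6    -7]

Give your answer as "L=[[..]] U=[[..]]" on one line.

L=[[1,0,0,0],[3,1,0,0],[3,-4,1,0],[-2,-1,0,1]] U=[[-3,2,1,2],[0,-3,4,2],[0,0,4,4],[0,0,0,-1]]

  row1 -= 3·row0 → [0,-3,4,2]
  row2 -= 3·row0 → [0,12,-12,-4]
  row3 -= -2·row0 → [0,3,-4,-3]
  row2 -= -4·row1 → [0,0,4,4]
  row3 -= -1·row1 → [0,0,0,-1]
  row3 -= 0·row2 → [0,0,0,-1]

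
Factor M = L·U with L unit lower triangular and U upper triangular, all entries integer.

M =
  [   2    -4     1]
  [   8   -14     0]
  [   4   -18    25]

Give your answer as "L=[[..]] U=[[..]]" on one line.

  row1 -= 4·row0 → [0,2,-4]
  row2 -= 2·row0 → [0,-10,23]
  row2 -= -5·row1 → [0,0,3]

L=[[1,0,0],[4,1,0],[2,-5,1]] U=[[2,-4,1],[0,2,-4],[0,0,3]]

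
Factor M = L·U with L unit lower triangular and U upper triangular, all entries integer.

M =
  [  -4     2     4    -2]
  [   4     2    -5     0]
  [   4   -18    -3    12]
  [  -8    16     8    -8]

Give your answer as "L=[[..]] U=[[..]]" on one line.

L=[[1,0,0,0],[-1,1,0,0],[-1,-4,1,0],[2,3,-1,1]] U=[[-4,2,4,-2],[0,4,-1,-2],[0,0,-3,2],[0,0,0,4]]

  r1 -= -1·r0 → [0,4,-1,-2]
  r2 -= -1·r0 → [0,-16,1,10]
  r3 -= 2·r0 → [0,12,0,-4]
  r2 -= -4·r1 → [0,0,-3,2]
  r3 -= 3·r1 → [0,0,3,2]
  r3 -= -1·r2 → [0,0,0,4]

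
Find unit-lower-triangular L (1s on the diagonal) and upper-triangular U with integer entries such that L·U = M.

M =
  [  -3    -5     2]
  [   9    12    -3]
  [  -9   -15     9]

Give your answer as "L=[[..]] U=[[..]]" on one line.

  r1 -= -3·r0 → [0,-3,3]
  r2 -= 3·r0 → [0,0,3]
  r2 -= 0·r1 → [0,0,3]

L=[[1,0,0],[-3,1,0],[3,0,1]] U=[[-3,-5,2],[0,-3,3],[0,0,3]]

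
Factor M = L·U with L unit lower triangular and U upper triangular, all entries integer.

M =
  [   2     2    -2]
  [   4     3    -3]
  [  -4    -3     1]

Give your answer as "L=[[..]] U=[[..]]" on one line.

L=[[1,0,0],[2,1,0],[-2,-1,1]] U=[[2,2,-2],[0,-1,1],[0,0,-2]]

  row1 -= 2·row0 → [0,-1,1]
  row2 -= -2·row0 → [0,1,-3]
  row2 -= -1·row1 → [0,0,-2]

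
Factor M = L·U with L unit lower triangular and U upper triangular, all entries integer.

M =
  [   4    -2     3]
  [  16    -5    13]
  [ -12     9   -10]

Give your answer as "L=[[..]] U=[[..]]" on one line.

  r1 -= 4·r0 → [0,3,1]
  r2 -= -3·r0 → [0,3,-1]
  r2 -= 1·r1 → [0,0,-2]

L=[[1,0,0],[4,1,0],[-3,1,1]] U=[[4,-2,3],[0,3,1],[0,0,-2]]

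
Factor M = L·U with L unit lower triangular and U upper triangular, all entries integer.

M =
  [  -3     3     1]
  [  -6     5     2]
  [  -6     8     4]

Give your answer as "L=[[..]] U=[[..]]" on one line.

L=[[1,0,0],[2,1,0],[2,-2,1]] U=[[-3,3,1],[0,-1,0],[0,0,2]]

  R1 -= 2·R0 → [0,-1,0]
  R2 -= 2·R0 → [0,2,2]
  R2 -= -2·R1 → [0,0,2]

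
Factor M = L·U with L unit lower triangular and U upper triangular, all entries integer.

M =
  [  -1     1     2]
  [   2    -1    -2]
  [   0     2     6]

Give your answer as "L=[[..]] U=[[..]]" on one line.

  r1 -= -2·r0 → [0,1,2]
  r2 -= 0·r0 → [0,2,6]
  r2 -= 2·r1 → [0,0,2]

L=[[1,0,0],[-2,1,0],[0,2,1]] U=[[-1,1,2],[0,1,2],[0,0,2]]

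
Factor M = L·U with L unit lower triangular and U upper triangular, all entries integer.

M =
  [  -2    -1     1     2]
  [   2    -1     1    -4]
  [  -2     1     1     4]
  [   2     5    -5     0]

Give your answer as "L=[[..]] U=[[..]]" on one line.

L=[[1,0,0,0],[-1,1,0,0],[1,-1,1,0],[-1,-2,0,1]] U=[[-2,-1,1,2],[0,-2,2,-2],[0,0,2,0],[0,0,0,-2]]

  row1 -= -1·row0 → [0,-2,2,-2]
  row2 -= 1·row0 → [0,2,0,2]
  row3 -= -1·row0 → [0,4,-4,2]
  row2 -= -1·row1 → [0,0,2,0]
  row3 -= -2·row1 → [0,0,0,-2]
  row3 -= 0·row2 → [0,0,0,-2]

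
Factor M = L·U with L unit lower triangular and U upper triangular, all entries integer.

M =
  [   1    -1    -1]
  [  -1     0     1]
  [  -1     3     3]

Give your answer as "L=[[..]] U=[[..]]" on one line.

L=[[1,0,0],[-1,1,0],[-1,-2,1]] U=[[1,-1,-1],[0,-1,0],[0,0,2]]

  r1 -= -1·r0 → [0,-1,0]
  r2 -= -1·r0 → [0,2,2]
  r2 -= -2·r1 → [0,0,2]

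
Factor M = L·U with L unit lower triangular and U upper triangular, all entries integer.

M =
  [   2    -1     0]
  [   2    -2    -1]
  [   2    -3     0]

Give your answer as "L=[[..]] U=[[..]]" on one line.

L=[[1,0,0],[1,1,0],[1,2,1]] U=[[2,-1,0],[0,-1,-1],[0,0,2]]

  row1 -= 1·row0 → [0,-1,-1]
  row2 -= 1·row0 → [0,-2,0]
  row2 -= 2·row1 → [0,0,2]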